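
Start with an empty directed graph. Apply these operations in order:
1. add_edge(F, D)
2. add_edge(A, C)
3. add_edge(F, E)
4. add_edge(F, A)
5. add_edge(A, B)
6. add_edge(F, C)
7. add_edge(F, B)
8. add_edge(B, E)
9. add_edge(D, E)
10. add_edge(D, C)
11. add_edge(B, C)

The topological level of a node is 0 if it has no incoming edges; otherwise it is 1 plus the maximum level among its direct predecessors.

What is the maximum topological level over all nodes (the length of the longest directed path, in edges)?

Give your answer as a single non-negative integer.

Op 1: add_edge(F, D). Edges now: 1
Op 2: add_edge(A, C). Edges now: 2
Op 3: add_edge(F, E). Edges now: 3
Op 4: add_edge(F, A). Edges now: 4
Op 5: add_edge(A, B). Edges now: 5
Op 6: add_edge(F, C). Edges now: 6
Op 7: add_edge(F, B). Edges now: 7
Op 8: add_edge(B, E). Edges now: 8
Op 9: add_edge(D, E). Edges now: 9
Op 10: add_edge(D, C). Edges now: 10
Op 11: add_edge(B, C). Edges now: 11
Compute levels (Kahn BFS):
  sources (in-degree 0): F
  process F: level=0
    F->A: in-degree(A)=0, level(A)=1, enqueue
    F->B: in-degree(B)=1, level(B)>=1
    F->C: in-degree(C)=3, level(C)>=1
    F->D: in-degree(D)=0, level(D)=1, enqueue
    F->E: in-degree(E)=2, level(E)>=1
  process A: level=1
    A->B: in-degree(B)=0, level(B)=2, enqueue
    A->C: in-degree(C)=2, level(C)>=2
  process D: level=1
    D->C: in-degree(C)=1, level(C)>=2
    D->E: in-degree(E)=1, level(E)>=2
  process B: level=2
    B->C: in-degree(C)=0, level(C)=3, enqueue
    B->E: in-degree(E)=0, level(E)=3, enqueue
  process C: level=3
  process E: level=3
All levels: A:1, B:2, C:3, D:1, E:3, F:0
max level = 3

Answer: 3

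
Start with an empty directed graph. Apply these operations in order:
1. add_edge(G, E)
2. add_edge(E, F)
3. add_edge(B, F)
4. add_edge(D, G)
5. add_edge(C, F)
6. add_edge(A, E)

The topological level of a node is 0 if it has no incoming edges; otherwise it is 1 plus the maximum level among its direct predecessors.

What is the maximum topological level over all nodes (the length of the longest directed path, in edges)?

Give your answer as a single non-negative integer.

Answer: 3

Derivation:
Op 1: add_edge(G, E). Edges now: 1
Op 2: add_edge(E, F). Edges now: 2
Op 3: add_edge(B, F). Edges now: 3
Op 4: add_edge(D, G). Edges now: 4
Op 5: add_edge(C, F). Edges now: 5
Op 6: add_edge(A, E). Edges now: 6
Compute levels (Kahn BFS):
  sources (in-degree 0): A, B, C, D
  process A: level=0
    A->E: in-degree(E)=1, level(E)>=1
  process B: level=0
    B->F: in-degree(F)=2, level(F)>=1
  process C: level=0
    C->F: in-degree(F)=1, level(F)>=1
  process D: level=0
    D->G: in-degree(G)=0, level(G)=1, enqueue
  process G: level=1
    G->E: in-degree(E)=0, level(E)=2, enqueue
  process E: level=2
    E->F: in-degree(F)=0, level(F)=3, enqueue
  process F: level=3
All levels: A:0, B:0, C:0, D:0, E:2, F:3, G:1
max level = 3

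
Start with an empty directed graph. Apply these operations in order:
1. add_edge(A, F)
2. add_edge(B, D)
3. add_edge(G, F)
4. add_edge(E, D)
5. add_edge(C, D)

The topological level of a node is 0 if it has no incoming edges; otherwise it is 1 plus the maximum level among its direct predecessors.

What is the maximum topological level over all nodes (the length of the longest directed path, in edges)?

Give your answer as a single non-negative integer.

Op 1: add_edge(A, F). Edges now: 1
Op 2: add_edge(B, D). Edges now: 2
Op 3: add_edge(G, F). Edges now: 3
Op 4: add_edge(E, D). Edges now: 4
Op 5: add_edge(C, D). Edges now: 5
Compute levels (Kahn BFS):
  sources (in-degree 0): A, B, C, E, G
  process A: level=0
    A->F: in-degree(F)=1, level(F)>=1
  process B: level=0
    B->D: in-degree(D)=2, level(D)>=1
  process C: level=0
    C->D: in-degree(D)=1, level(D)>=1
  process E: level=0
    E->D: in-degree(D)=0, level(D)=1, enqueue
  process G: level=0
    G->F: in-degree(F)=0, level(F)=1, enqueue
  process D: level=1
  process F: level=1
All levels: A:0, B:0, C:0, D:1, E:0, F:1, G:0
max level = 1

Answer: 1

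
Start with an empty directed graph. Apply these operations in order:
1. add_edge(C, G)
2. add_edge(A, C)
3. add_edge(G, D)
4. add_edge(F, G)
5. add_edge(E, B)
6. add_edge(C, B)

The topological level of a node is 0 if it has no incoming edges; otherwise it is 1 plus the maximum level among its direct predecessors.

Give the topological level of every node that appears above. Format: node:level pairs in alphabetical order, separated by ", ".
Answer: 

Answer: A:0, B:2, C:1, D:3, E:0, F:0, G:2

Derivation:
Op 1: add_edge(C, G). Edges now: 1
Op 2: add_edge(A, C). Edges now: 2
Op 3: add_edge(G, D). Edges now: 3
Op 4: add_edge(F, G). Edges now: 4
Op 5: add_edge(E, B). Edges now: 5
Op 6: add_edge(C, B). Edges now: 6
Compute levels (Kahn BFS):
  sources (in-degree 0): A, E, F
  process A: level=0
    A->C: in-degree(C)=0, level(C)=1, enqueue
  process E: level=0
    E->B: in-degree(B)=1, level(B)>=1
  process F: level=0
    F->G: in-degree(G)=1, level(G)>=1
  process C: level=1
    C->B: in-degree(B)=0, level(B)=2, enqueue
    C->G: in-degree(G)=0, level(G)=2, enqueue
  process B: level=2
  process G: level=2
    G->D: in-degree(D)=0, level(D)=3, enqueue
  process D: level=3
All levels: A:0, B:2, C:1, D:3, E:0, F:0, G:2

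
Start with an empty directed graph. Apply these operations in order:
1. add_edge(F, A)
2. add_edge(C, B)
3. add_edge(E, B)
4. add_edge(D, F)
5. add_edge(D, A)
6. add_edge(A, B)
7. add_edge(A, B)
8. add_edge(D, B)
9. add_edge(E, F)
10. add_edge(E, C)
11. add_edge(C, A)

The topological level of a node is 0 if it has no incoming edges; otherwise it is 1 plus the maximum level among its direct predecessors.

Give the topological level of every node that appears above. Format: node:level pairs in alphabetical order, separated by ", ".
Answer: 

Op 1: add_edge(F, A). Edges now: 1
Op 2: add_edge(C, B). Edges now: 2
Op 3: add_edge(E, B). Edges now: 3
Op 4: add_edge(D, F). Edges now: 4
Op 5: add_edge(D, A). Edges now: 5
Op 6: add_edge(A, B). Edges now: 6
Op 7: add_edge(A, B) (duplicate, no change). Edges now: 6
Op 8: add_edge(D, B). Edges now: 7
Op 9: add_edge(E, F). Edges now: 8
Op 10: add_edge(E, C). Edges now: 9
Op 11: add_edge(C, A). Edges now: 10
Compute levels (Kahn BFS):
  sources (in-degree 0): D, E
  process D: level=0
    D->A: in-degree(A)=2, level(A)>=1
    D->B: in-degree(B)=3, level(B)>=1
    D->F: in-degree(F)=1, level(F)>=1
  process E: level=0
    E->B: in-degree(B)=2, level(B)>=1
    E->C: in-degree(C)=0, level(C)=1, enqueue
    E->F: in-degree(F)=0, level(F)=1, enqueue
  process C: level=1
    C->A: in-degree(A)=1, level(A)>=2
    C->B: in-degree(B)=1, level(B)>=2
  process F: level=1
    F->A: in-degree(A)=0, level(A)=2, enqueue
  process A: level=2
    A->B: in-degree(B)=0, level(B)=3, enqueue
  process B: level=3
All levels: A:2, B:3, C:1, D:0, E:0, F:1

Answer: A:2, B:3, C:1, D:0, E:0, F:1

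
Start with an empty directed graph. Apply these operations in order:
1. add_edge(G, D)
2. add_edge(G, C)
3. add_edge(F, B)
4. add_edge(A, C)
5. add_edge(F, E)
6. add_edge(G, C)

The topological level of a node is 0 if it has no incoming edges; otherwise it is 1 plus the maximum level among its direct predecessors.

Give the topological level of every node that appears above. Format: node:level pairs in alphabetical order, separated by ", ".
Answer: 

Answer: A:0, B:1, C:1, D:1, E:1, F:0, G:0

Derivation:
Op 1: add_edge(G, D). Edges now: 1
Op 2: add_edge(G, C). Edges now: 2
Op 3: add_edge(F, B). Edges now: 3
Op 4: add_edge(A, C). Edges now: 4
Op 5: add_edge(F, E). Edges now: 5
Op 6: add_edge(G, C) (duplicate, no change). Edges now: 5
Compute levels (Kahn BFS):
  sources (in-degree 0): A, F, G
  process A: level=0
    A->C: in-degree(C)=1, level(C)>=1
  process F: level=0
    F->B: in-degree(B)=0, level(B)=1, enqueue
    F->E: in-degree(E)=0, level(E)=1, enqueue
  process G: level=0
    G->C: in-degree(C)=0, level(C)=1, enqueue
    G->D: in-degree(D)=0, level(D)=1, enqueue
  process B: level=1
  process E: level=1
  process C: level=1
  process D: level=1
All levels: A:0, B:1, C:1, D:1, E:1, F:0, G:0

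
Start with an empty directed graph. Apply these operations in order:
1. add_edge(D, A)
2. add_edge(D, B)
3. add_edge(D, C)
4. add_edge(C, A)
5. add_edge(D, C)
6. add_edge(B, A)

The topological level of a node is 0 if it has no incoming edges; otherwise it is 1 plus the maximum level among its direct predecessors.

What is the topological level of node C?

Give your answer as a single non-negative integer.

Answer: 1

Derivation:
Op 1: add_edge(D, A). Edges now: 1
Op 2: add_edge(D, B). Edges now: 2
Op 3: add_edge(D, C). Edges now: 3
Op 4: add_edge(C, A). Edges now: 4
Op 5: add_edge(D, C) (duplicate, no change). Edges now: 4
Op 6: add_edge(B, A). Edges now: 5
Compute levels (Kahn BFS):
  sources (in-degree 0): D
  process D: level=0
    D->A: in-degree(A)=2, level(A)>=1
    D->B: in-degree(B)=0, level(B)=1, enqueue
    D->C: in-degree(C)=0, level(C)=1, enqueue
  process B: level=1
    B->A: in-degree(A)=1, level(A)>=2
  process C: level=1
    C->A: in-degree(A)=0, level(A)=2, enqueue
  process A: level=2
All levels: A:2, B:1, C:1, D:0
level(C) = 1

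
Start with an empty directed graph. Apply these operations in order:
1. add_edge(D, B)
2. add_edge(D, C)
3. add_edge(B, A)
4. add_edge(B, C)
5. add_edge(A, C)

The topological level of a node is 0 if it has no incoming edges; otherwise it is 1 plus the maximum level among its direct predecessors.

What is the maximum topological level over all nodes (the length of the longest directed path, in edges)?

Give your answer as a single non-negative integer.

Op 1: add_edge(D, B). Edges now: 1
Op 2: add_edge(D, C). Edges now: 2
Op 3: add_edge(B, A). Edges now: 3
Op 4: add_edge(B, C). Edges now: 4
Op 5: add_edge(A, C). Edges now: 5
Compute levels (Kahn BFS):
  sources (in-degree 0): D
  process D: level=0
    D->B: in-degree(B)=0, level(B)=1, enqueue
    D->C: in-degree(C)=2, level(C)>=1
  process B: level=1
    B->A: in-degree(A)=0, level(A)=2, enqueue
    B->C: in-degree(C)=1, level(C)>=2
  process A: level=2
    A->C: in-degree(C)=0, level(C)=3, enqueue
  process C: level=3
All levels: A:2, B:1, C:3, D:0
max level = 3

Answer: 3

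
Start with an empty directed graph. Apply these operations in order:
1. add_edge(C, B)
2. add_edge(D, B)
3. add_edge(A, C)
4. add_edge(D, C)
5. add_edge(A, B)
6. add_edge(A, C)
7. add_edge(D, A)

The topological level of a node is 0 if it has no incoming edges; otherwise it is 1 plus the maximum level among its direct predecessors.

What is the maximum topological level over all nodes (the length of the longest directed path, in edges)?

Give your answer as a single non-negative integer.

Answer: 3

Derivation:
Op 1: add_edge(C, B). Edges now: 1
Op 2: add_edge(D, B). Edges now: 2
Op 3: add_edge(A, C). Edges now: 3
Op 4: add_edge(D, C). Edges now: 4
Op 5: add_edge(A, B). Edges now: 5
Op 6: add_edge(A, C) (duplicate, no change). Edges now: 5
Op 7: add_edge(D, A). Edges now: 6
Compute levels (Kahn BFS):
  sources (in-degree 0): D
  process D: level=0
    D->A: in-degree(A)=0, level(A)=1, enqueue
    D->B: in-degree(B)=2, level(B)>=1
    D->C: in-degree(C)=1, level(C)>=1
  process A: level=1
    A->B: in-degree(B)=1, level(B)>=2
    A->C: in-degree(C)=0, level(C)=2, enqueue
  process C: level=2
    C->B: in-degree(B)=0, level(B)=3, enqueue
  process B: level=3
All levels: A:1, B:3, C:2, D:0
max level = 3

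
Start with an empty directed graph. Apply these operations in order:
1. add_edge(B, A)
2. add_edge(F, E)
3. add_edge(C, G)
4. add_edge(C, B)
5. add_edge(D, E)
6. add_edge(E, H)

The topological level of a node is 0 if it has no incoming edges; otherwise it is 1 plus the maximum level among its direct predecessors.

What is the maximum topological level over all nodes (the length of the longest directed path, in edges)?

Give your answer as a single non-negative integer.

Op 1: add_edge(B, A). Edges now: 1
Op 2: add_edge(F, E). Edges now: 2
Op 3: add_edge(C, G). Edges now: 3
Op 4: add_edge(C, B). Edges now: 4
Op 5: add_edge(D, E). Edges now: 5
Op 6: add_edge(E, H). Edges now: 6
Compute levels (Kahn BFS):
  sources (in-degree 0): C, D, F
  process C: level=0
    C->B: in-degree(B)=0, level(B)=1, enqueue
    C->G: in-degree(G)=0, level(G)=1, enqueue
  process D: level=0
    D->E: in-degree(E)=1, level(E)>=1
  process F: level=0
    F->E: in-degree(E)=0, level(E)=1, enqueue
  process B: level=1
    B->A: in-degree(A)=0, level(A)=2, enqueue
  process G: level=1
  process E: level=1
    E->H: in-degree(H)=0, level(H)=2, enqueue
  process A: level=2
  process H: level=2
All levels: A:2, B:1, C:0, D:0, E:1, F:0, G:1, H:2
max level = 2

Answer: 2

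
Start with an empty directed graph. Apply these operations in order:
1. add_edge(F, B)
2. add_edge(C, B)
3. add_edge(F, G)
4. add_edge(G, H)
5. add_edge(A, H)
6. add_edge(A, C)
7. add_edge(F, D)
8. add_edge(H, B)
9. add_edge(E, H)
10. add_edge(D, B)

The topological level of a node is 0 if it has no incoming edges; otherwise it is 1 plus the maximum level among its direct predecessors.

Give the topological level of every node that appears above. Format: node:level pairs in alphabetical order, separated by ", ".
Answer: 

Op 1: add_edge(F, B). Edges now: 1
Op 2: add_edge(C, B). Edges now: 2
Op 3: add_edge(F, G). Edges now: 3
Op 4: add_edge(G, H). Edges now: 4
Op 5: add_edge(A, H). Edges now: 5
Op 6: add_edge(A, C). Edges now: 6
Op 7: add_edge(F, D). Edges now: 7
Op 8: add_edge(H, B). Edges now: 8
Op 9: add_edge(E, H). Edges now: 9
Op 10: add_edge(D, B). Edges now: 10
Compute levels (Kahn BFS):
  sources (in-degree 0): A, E, F
  process A: level=0
    A->C: in-degree(C)=0, level(C)=1, enqueue
    A->H: in-degree(H)=2, level(H)>=1
  process E: level=0
    E->H: in-degree(H)=1, level(H)>=1
  process F: level=0
    F->B: in-degree(B)=3, level(B)>=1
    F->D: in-degree(D)=0, level(D)=1, enqueue
    F->G: in-degree(G)=0, level(G)=1, enqueue
  process C: level=1
    C->B: in-degree(B)=2, level(B)>=2
  process D: level=1
    D->B: in-degree(B)=1, level(B)>=2
  process G: level=1
    G->H: in-degree(H)=0, level(H)=2, enqueue
  process H: level=2
    H->B: in-degree(B)=0, level(B)=3, enqueue
  process B: level=3
All levels: A:0, B:3, C:1, D:1, E:0, F:0, G:1, H:2

Answer: A:0, B:3, C:1, D:1, E:0, F:0, G:1, H:2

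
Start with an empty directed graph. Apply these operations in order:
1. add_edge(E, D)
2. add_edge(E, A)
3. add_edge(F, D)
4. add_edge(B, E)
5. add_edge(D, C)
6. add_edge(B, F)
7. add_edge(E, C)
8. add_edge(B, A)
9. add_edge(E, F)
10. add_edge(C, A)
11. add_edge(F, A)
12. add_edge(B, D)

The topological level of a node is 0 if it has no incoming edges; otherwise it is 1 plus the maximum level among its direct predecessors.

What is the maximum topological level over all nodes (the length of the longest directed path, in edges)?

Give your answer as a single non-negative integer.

Op 1: add_edge(E, D). Edges now: 1
Op 2: add_edge(E, A). Edges now: 2
Op 3: add_edge(F, D). Edges now: 3
Op 4: add_edge(B, E). Edges now: 4
Op 5: add_edge(D, C). Edges now: 5
Op 6: add_edge(B, F). Edges now: 6
Op 7: add_edge(E, C). Edges now: 7
Op 8: add_edge(B, A). Edges now: 8
Op 9: add_edge(E, F). Edges now: 9
Op 10: add_edge(C, A). Edges now: 10
Op 11: add_edge(F, A). Edges now: 11
Op 12: add_edge(B, D). Edges now: 12
Compute levels (Kahn BFS):
  sources (in-degree 0): B
  process B: level=0
    B->A: in-degree(A)=3, level(A)>=1
    B->D: in-degree(D)=2, level(D)>=1
    B->E: in-degree(E)=0, level(E)=1, enqueue
    B->F: in-degree(F)=1, level(F)>=1
  process E: level=1
    E->A: in-degree(A)=2, level(A)>=2
    E->C: in-degree(C)=1, level(C)>=2
    E->D: in-degree(D)=1, level(D)>=2
    E->F: in-degree(F)=0, level(F)=2, enqueue
  process F: level=2
    F->A: in-degree(A)=1, level(A)>=3
    F->D: in-degree(D)=0, level(D)=3, enqueue
  process D: level=3
    D->C: in-degree(C)=0, level(C)=4, enqueue
  process C: level=4
    C->A: in-degree(A)=0, level(A)=5, enqueue
  process A: level=5
All levels: A:5, B:0, C:4, D:3, E:1, F:2
max level = 5

Answer: 5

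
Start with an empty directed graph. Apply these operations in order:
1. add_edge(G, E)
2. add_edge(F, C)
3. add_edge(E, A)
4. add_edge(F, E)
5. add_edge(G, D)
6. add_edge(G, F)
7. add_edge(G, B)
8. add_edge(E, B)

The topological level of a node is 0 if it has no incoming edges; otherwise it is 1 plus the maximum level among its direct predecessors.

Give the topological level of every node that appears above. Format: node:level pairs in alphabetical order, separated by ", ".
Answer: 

Answer: A:3, B:3, C:2, D:1, E:2, F:1, G:0

Derivation:
Op 1: add_edge(G, E). Edges now: 1
Op 2: add_edge(F, C). Edges now: 2
Op 3: add_edge(E, A). Edges now: 3
Op 4: add_edge(F, E). Edges now: 4
Op 5: add_edge(G, D). Edges now: 5
Op 6: add_edge(G, F). Edges now: 6
Op 7: add_edge(G, B). Edges now: 7
Op 8: add_edge(E, B). Edges now: 8
Compute levels (Kahn BFS):
  sources (in-degree 0): G
  process G: level=0
    G->B: in-degree(B)=1, level(B)>=1
    G->D: in-degree(D)=0, level(D)=1, enqueue
    G->E: in-degree(E)=1, level(E)>=1
    G->F: in-degree(F)=0, level(F)=1, enqueue
  process D: level=1
  process F: level=1
    F->C: in-degree(C)=0, level(C)=2, enqueue
    F->E: in-degree(E)=0, level(E)=2, enqueue
  process C: level=2
  process E: level=2
    E->A: in-degree(A)=0, level(A)=3, enqueue
    E->B: in-degree(B)=0, level(B)=3, enqueue
  process A: level=3
  process B: level=3
All levels: A:3, B:3, C:2, D:1, E:2, F:1, G:0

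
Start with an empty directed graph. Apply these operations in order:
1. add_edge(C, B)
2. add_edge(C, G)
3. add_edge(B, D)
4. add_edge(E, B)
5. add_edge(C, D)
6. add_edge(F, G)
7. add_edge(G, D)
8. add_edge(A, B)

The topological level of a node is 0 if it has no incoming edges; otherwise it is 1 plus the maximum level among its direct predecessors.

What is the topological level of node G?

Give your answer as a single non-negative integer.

Op 1: add_edge(C, B). Edges now: 1
Op 2: add_edge(C, G). Edges now: 2
Op 3: add_edge(B, D). Edges now: 3
Op 4: add_edge(E, B). Edges now: 4
Op 5: add_edge(C, D). Edges now: 5
Op 6: add_edge(F, G). Edges now: 6
Op 7: add_edge(G, D). Edges now: 7
Op 8: add_edge(A, B). Edges now: 8
Compute levels (Kahn BFS):
  sources (in-degree 0): A, C, E, F
  process A: level=0
    A->B: in-degree(B)=2, level(B)>=1
  process C: level=0
    C->B: in-degree(B)=1, level(B)>=1
    C->D: in-degree(D)=2, level(D)>=1
    C->G: in-degree(G)=1, level(G)>=1
  process E: level=0
    E->B: in-degree(B)=0, level(B)=1, enqueue
  process F: level=0
    F->G: in-degree(G)=0, level(G)=1, enqueue
  process B: level=1
    B->D: in-degree(D)=1, level(D)>=2
  process G: level=1
    G->D: in-degree(D)=0, level(D)=2, enqueue
  process D: level=2
All levels: A:0, B:1, C:0, D:2, E:0, F:0, G:1
level(G) = 1

Answer: 1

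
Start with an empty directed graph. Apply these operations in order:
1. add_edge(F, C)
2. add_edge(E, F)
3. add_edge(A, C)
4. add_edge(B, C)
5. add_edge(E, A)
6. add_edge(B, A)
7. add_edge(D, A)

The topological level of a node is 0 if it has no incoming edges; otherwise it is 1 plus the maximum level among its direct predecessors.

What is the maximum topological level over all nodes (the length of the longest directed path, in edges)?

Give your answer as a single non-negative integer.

Answer: 2

Derivation:
Op 1: add_edge(F, C). Edges now: 1
Op 2: add_edge(E, F). Edges now: 2
Op 3: add_edge(A, C). Edges now: 3
Op 4: add_edge(B, C). Edges now: 4
Op 5: add_edge(E, A). Edges now: 5
Op 6: add_edge(B, A). Edges now: 6
Op 7: add_edge(D, A). Edges now: 7
Compute levels (Kahn BFS):
  sources (in-degree 0): B, D, E
  process B: level=0
    B->A: in-degree(A)=2, level(A)>=1
    B->C: in-degree(C)=2, level(C)>=1
  process D: level=0
    D->A: in-degree(A)=1, level(A)>=1
  process E: level=0
    E->A: in-degree(A)=0, level(A)=1, enqueue
    E->F: in-degree(F)=0, level(F)=1, enqueue
  process A: level=1
    A->C: in-degree(C)=1, level(C)>=2
  process F: level=1
    F->C: in-degree(C)=0, level(C)=2, enqueue
  process C: level=2
All levels: A:1, B:0, C:2, D:0, E:0, F:1
max level = 2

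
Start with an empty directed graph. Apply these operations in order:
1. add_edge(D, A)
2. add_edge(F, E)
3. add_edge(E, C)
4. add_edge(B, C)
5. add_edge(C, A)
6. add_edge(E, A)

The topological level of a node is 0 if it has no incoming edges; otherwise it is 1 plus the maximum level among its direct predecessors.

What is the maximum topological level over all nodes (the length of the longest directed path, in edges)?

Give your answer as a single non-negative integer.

Answer: 3

Derivation:
Op 1: add_edge(D, A). Edges now: 1
Op 2: add_edge(F, E). Edges now: 2
Op 3: add_edge(E, C). Edges now: 3
Op 4: add_edge(B, C). Edges now: 4
Op 5: add_edge(C, A). Edges now: 5
Op 6: add_edge(E, A). Edges now: 6
Compute levels (Kahn BFS):
  sources (in-degree 0): B, D, F
  process B: level=0
    B->C: in-degree(C)=1, level(C)>=1
  process D: level=0
    D->A: in-degree(A)=2, level(A)>=1
  process F: level=0
    F->E: in-degree(E)=0, level(E)=1, enqueue
  process E: level=1
    E->A: in-degree(A)=1, level(A)>=2
    E->C: in-degree(C)=0, level(C)=2, enqueue
  process C: level=2
    C->A: in-degree(A)=0, level(A)=3, enqueue
  process A: level=3
All levels: A:3, B:0, C:2, D:0, E:1, F:0
max level = 3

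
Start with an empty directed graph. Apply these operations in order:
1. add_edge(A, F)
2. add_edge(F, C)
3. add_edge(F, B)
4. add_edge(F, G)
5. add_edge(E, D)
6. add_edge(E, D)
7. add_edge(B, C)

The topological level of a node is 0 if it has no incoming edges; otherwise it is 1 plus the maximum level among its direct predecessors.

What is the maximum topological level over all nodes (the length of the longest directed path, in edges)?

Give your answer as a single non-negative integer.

Answer: 3

Derivation:
Op 1: add_edge(A, F). Edges now: 1
Op 2: add_edge(F, C). Edges now: 2
Op 3: add_edge(F, B). Edges now: 3
Op 4: add_edge(F, G). Edges now: 4
Op 5: add_edge(E, D). Edges now: 5
Op 6: add_edge(E, D) (duplicate, no change). Edges now: 5
Op 7: add_edge(B, C). Edges now: 6
Compute levels (Kahn BFS):
  sources (in-degree 0): A, E
  process A: level=0
    A->F: in-degree(F)=0, level(F)=1, enqueue
  process E: level=0
    E->D: in-degree(D)=0, level(D)=1, enqueue
  process F: level=1
    F->B: in-degree(B)=0, level(B)=2, enqueue
    F->C: in-degree(C)=1, level(C)>=2
    F->G: in-degree(G)=0, level(G)=2, enqueue
  process D: level=1
  process B: level=2
    B->C: in-degree(C)=0, level(C)=3, enqueue
  process G: level=2
  process C: level=3
All levels: A:0, B:2, C:3, D:1, E:0, F:1, G:2
max level = 3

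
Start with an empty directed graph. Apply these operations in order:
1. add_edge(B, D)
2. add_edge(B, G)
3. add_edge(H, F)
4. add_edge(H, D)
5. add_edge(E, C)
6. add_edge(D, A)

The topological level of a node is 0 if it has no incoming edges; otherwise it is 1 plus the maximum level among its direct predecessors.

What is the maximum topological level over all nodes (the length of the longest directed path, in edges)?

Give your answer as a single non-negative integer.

Op 1: add_edge(B, D). Edges now: 1
Op 2: add_edge(B, G). Edges now: 2
Op 3: add_edge(H, F). Edges now: 3
Op 4: add_edge(H, D). Edges now: 4
Op 5: add_edge(E, C). Edges now: 5
Op 6: add_edge(D, A). Edges now: 6
Compute levels (Kahn BFS):
  sources (in-degree 0): B, E, H
  process B: level=0
    B->D: in-degree(D)=1, level(D)>=1
    B->G: in-degree(G)=0, level(G)=1, enqueue
  process E: level=0
    E->C: in-degree(C)=0, level(C)=1, enqueue
  process H: level=0
    H->D: in-degree(D)=0, level(D)=1, enqueue
    H->F: in-degree(F)=0, level(F)=1, enqueue
  process G: level=1
  process C: level=1
  process D: level=1
    D->A: in-degree(A)=0, level(A)=2, enqueue
  process F: level=1
  process A: level=2
All levels: A:2, B:0, C:1, D:1, E:0, F:1, G:1, H:0
max level = 2

Answer: 2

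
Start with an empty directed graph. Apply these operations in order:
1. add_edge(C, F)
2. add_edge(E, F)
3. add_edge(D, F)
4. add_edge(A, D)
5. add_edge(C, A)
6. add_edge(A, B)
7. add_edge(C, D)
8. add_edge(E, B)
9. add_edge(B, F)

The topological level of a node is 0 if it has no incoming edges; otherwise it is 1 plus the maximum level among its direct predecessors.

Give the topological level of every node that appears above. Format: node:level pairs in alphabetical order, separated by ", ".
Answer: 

Op 1: add_edge(C, F). Edges now: 1
Op 2: add_edge(E, F). Edges now: 2
Op 3: add_edge(D, F). Edges now: 3
Op 4: add_edge(A, D). Edges now: 4
Op 5: add_edge(C, A). Edges now: 5
Op 6: add_edge(A, B). Edges now: 6
Op 7: add_edge(C, D). Edges now: 7
Op 8: add_edge(E, B). Edges now: 8
Op 9: add_edge(B, F). Edges now: 9
Compute levels (Kahn BFS):
  sources (in-degree 0): C, E
  process C: level=0
    C->A: in-degree(A)=0, level(A)=1, enqueue
    C->D: in-degree(D)=1, level(D)>=1
    C->F: in-degree(F)=3, level(F)>=1
  process E: level=0
    E->B: in-degree(B)=1, level(B)>=1
    E->F: in-degree(F)=2, level(F)>=1
  process A: level=1
    A->B: in-degree(B)=0, level(B)=2, enqueue
    A->D: in-degree(D)=0, level(D)=2, enqueue
  process B: level=2
    B->F: in-degree(F)=1, level(F)>=3
  process D: level=2
    D->F: in-degree(F)=0, level(F)=3, enqueue
  process F: level=3
All levels: A:1, B:2, C:0, D:2, E:0, F:3

Answer: A:1, B:2, C:0, D:2, E:0, F:3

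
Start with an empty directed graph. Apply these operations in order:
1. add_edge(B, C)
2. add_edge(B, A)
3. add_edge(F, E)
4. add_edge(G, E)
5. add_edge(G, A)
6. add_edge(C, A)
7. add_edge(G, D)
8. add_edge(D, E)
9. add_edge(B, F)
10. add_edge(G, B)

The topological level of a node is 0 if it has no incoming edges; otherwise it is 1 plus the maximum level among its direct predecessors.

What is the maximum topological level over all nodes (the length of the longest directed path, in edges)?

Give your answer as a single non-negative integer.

Answer: 3

Derivation:
Op 1: add_edge(B, C). Edges now: 1
Op 2: add_edge(B, A). Edges now: 2
Op 3: add_edge(F, E). Edges now: 3
Op 4: add_edge(G, E). Edges now: 4
Op 5: add_edge(G, A). Edges now: 5
Op 6: add_edge(C, A). Edges now: 6
Op 7: add_edge(G, D). Edges now: 7
Op 8: add_edge(D, E). Edges now: 8
Op 9: add_edge(B, F). Edges now: 9
Op 10: add_edge(G, B). Edges now: 10
Compute levels (Kahn BFS):
  sources (in-degree 0): G
  process G: level=0
    G->A: in-degree(A)=2, level(A)>=1
    G->B: in-degree(B)=0, level(B)=1, enqueue
    G->D: in-degree(D)=0, level(D)=1, enqueue
    G->E: in-degree(E)=2, level(E)>=1
  process B: level=1
    B->A: in-degree(A)=1, level(A)>=2
    B->C: in-degree(C)=0, level(C)=2, enqueue
    B->F: in-degree(F)=0, level(F)=2, enqueue
  process D: level=1
    D->E: in-degree(E)=1, level(E)>=2
  process C: level=2
    C->A: in-degree(A)=0, level(A)=3, enqueue
  process F: level=2
    F->E: in-degree(E)=0, level(E)=3, enqueue
  process A: level=3
  process E: level=3
All levels: A:3, B:1, C:2, D:1, E:3, F:2, G:0
max level = 3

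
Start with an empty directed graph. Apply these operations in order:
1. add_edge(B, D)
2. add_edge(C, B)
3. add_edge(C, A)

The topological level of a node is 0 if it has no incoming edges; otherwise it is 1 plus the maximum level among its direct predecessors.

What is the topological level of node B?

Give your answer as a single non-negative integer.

Answer: 1

Derivation:
Op 1: add_edge(B, D). Edges now: 1
Op 2: add_edge(C, B). Edges now: 2
Op 3: add_edge(C, A). Edges now: 3
Compute levels (Kahn BFS):
  sources (in-degree 0): C
  process C: level=0
    C->A: in-degree(A)=0, level(A)=1, enqueue
    C->B: in-degree(B)=0, level(B)=1, enqueue
  process A: level=1
  process B: level=1
    B->D: in-degree(D)=0, level(D)=2, enqueue
  process D: level=2
All levels: A:1, B:1, C:0, D:2
level(B) = 1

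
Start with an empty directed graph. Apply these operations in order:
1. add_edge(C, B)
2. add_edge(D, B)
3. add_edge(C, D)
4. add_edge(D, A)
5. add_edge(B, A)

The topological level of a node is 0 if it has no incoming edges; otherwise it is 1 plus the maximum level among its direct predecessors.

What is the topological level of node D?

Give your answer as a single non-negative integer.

Op 1: add_edge(C, B). Edges now: 1
Op 2: add_edge(D, B). Edges now: 2
Op 3: add_edge(C, D). Edges now: 3
Op 4: add_edge(D, A). Edges now: 4
Op 5: add_edge(B, A). Edges now: 5
Compute levels (Kahn BFS):
  sources (in-degree 0): C
  process C: level=0
    C->B: in-degree(B)=1, level(B)>=1
    C->D: in-degree(D)=0, level(D)=1, enqueue
  process D: level=1
    D->A: in-degree(A)=1, level(A)>=2
    D->B: in-degree(B)=0, level(B)=2, enqueue
  process B: level=2
    B->A: in-degree(A)=0, level(A)=3, enqueue
  process A: level=3
All levels: A:3, B:2, C:0, D:1
level(D) = 1

Answer: 1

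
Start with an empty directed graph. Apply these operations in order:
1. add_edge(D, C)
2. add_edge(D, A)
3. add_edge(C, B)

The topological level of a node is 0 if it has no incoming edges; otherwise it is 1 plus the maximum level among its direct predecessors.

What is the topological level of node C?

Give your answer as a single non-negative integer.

Op 1: add_edge(D, C). Edges now: 1
Op 2: add_edge(D, A). Edges now: 2
Op 3: add_edge(C, B). Edges now: 3
Compute levels (Kahn BFS):
  sources (in-degree 0): D
  process D: level=0
    D->A: in-degree(A)=0, level(A)=1, enqueue
    D->C: in-degree(C)=0, level(C)=1, enqueue
  process A: level=1
  process C: level=1
    C->B: in-degree(B)=0, level(B)=2, enqueue
  process B: level=2
All levels: A:1, B:2, C:1, D:0
level(C) = 1

Answer: 1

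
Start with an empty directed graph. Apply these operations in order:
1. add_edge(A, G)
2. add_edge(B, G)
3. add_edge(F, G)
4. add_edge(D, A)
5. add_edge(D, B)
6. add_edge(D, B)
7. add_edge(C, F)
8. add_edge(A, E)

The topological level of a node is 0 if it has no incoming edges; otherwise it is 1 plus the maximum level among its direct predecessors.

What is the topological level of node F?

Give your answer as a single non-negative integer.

Op 1: add_edge(A, G). Edges now: 1
Op 2: add_edge(B, G). Edges now: 2
Op 3: add_edge(F, G). Edges now: 3
Op 4: add_edge(D, A). Edges now: 4
Op 5: add_edge(D, B). Edges now: 5
Op 6: add_edge(D, B) (duplicate, no change). Edges now: 5
Op 7: add_edge(C, F). Edges now: 6
Op 8: add_edge(A, E). Edges now: 7
Compute levels (Kahn BFS):
  sources (in-degree 0): C, D
  process C: level=0
    C->F: in-degree(F)=0, level(F)=1, enqueue
  process D: level=0
    D->A: in-degree(A)=0, level(A)=1, enqueue
    D->B: in-degree(B)=0, level(B)=1, enqueue
  process F: level=1
    F->G: in-degree(G)=2, level(G)>=2
  process A: level=1
    A->E: in-degree(E)=0, level(E)=2, enqueue
    A->G: in-degree(G)=1, level(G)>=2
  process B: level=1
    B->G: in-degree(G)=0, level(G)=2, enqueue
  process E: level=2
  process G: level=2
All levels: A:1, B:1, C:0, D:0, E:2, F:1, G:2
level(F) = 1

Answer: 1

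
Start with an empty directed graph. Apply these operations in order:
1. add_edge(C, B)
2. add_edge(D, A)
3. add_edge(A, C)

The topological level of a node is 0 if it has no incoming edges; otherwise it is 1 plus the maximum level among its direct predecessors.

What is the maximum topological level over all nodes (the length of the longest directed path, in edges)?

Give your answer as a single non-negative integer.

Op 1: add_edge(C, B). Edges now: 1
Op 2: add_edge(D, A). Edges now: 2
Op 3: add_edge(A, C). Edges now: 3
Compute levels (Kahn BFS):
  sources (in-degree 0): D
  process D: level=0
    D->A: in-degree(A)=0, level(A)=1, enqueue
  process A: level=1
    A->C: in-degree(C)=0, level(C)=2, enqueue
  process C: level=2
    C->B: in-degree(B)=0, level(B)=3, enqueue
  process B: level=3
All levels: A:1, B:3, C:2, D:0
max level = 3

Answer: 3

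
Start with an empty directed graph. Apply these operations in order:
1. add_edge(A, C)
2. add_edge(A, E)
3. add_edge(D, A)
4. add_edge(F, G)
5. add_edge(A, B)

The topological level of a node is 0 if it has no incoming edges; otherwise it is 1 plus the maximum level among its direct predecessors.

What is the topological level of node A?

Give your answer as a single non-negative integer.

Op 1: add_edge(A, C). Edges now: 1
Op 2: add_edge(A, E). Edges now: 2
Op 3: add_edge(D, A). Edges now: 3
Op 4: add_edge(F, G). Edges now: 4
Op 5: add_edge(A, B). Edges now: 5
Compute levels (Kahn BFS):
  sources (in-degree 0): D, F
  process D: level=0
    D->A: in-degree(A)=0, level(A)=1, enqueue
  process F: level=0
    F->G: in-degree(G)=0, level(G)=1, enqueue
  process A: level=1
    A->B: in-degree(B)=0, level(B)=2, enqueue
    A->C: in-degree(C)=0, level(C)=2, enqueue
    A->E: in-degree(E)=0, level(E)=2, enqueue
  process G: level=1
  process B: level=2
  process C: level=2
  process E: level=2
All levels: A:1, B:2, C:2, D:0, E:2, F:0, G:1
level(A) = 1

Answer: 1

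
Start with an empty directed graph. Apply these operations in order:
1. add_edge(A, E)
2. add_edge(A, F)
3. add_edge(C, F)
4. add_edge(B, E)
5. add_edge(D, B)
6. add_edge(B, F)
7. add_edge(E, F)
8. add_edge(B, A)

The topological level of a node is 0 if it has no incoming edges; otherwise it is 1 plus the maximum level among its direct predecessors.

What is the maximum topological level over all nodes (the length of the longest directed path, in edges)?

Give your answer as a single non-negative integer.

Op 1: add_edge(A, E). Edges now: 1
Op 2: add_edge(A, F). Edges now: 2
Op 3: add_edge(C, F). Edges now: 3
Op 4: add_edge(B, E). Edges now: 4
Op 5: add_edge(D, B). Edges now: 5
Op 6: add_edge(B, F). Edges now: 6
Op 7: add_edge(E, F). Edges now: 7
Op 8: add_edge(B, A). Edges now: 8
Compute levels (Kahn BFS):
  sources (in-degree 0): C, D
  process C: level=0
    C->F: in-degree(F)=3, level(F)>=1
  process D: level=0
    D->B: in-degree(B)=0, level(B)=1, enqueue
  process B: level=1
    B->A: in-degree(A)=0, level(A)=2, enqueue
    B->E: in-degree(E)=1, level(E)>=2
    B->F: in-degree(F)=2, level(F)>=2
  process A: level=2
    A->E: in-degree(E)=0, level(E)=3, enqueue
    A->F: in-degree(F)=1, level(F)>=3
  process E: level=3
    E->F: in-degree(F)=0, level(F)=4, enqueue
  process F: level=4
All levels: A:2, B:1, C:0, D:0, E:3, F:4
max level = 4

Answer: 4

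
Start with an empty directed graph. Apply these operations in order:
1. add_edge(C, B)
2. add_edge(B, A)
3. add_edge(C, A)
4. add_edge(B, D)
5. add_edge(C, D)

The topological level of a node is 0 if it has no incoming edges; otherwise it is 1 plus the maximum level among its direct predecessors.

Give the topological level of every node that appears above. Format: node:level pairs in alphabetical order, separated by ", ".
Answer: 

Answer: A:2, B:1, C:0, D:2

Derivation:
Op 1: add_edge(C, B). Edges now: 1
Op 2: add_edge(B, A). Edges now: 2
Op 3: add_edge(C, A). Edges now: 3
Op 4: add_edge(B, D). Edges now: 4
Op 5: add_edge(C, D). Edges now: 5
Compute levels (Kahn BFS):
  sources (in-degree 0): C
  process C: level=0
    C->A: in-degree(A)=1, level(A)>=1
    C->B: in-degree(B)=0, level(B)=1, enqueue
    C->D: in-degree(D)=1, level(D)>=1
  process B: level=1
    B->A: in-degree(A)=0, level(A)=2, enqueue
    B->D: in-degree(D)=0, level(D)=2, enqueue
  process A: level=2
  process D: level=2
All levels: A:2, B:1, C:0, D:2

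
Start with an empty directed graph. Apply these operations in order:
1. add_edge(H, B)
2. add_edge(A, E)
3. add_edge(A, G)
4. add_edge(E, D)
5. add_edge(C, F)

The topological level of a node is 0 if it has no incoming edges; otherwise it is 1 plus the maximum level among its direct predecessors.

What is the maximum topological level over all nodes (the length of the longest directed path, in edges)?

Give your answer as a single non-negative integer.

Answer: 2

Derivation:
Op 1: add_edge(H, B). Edges now: 1
Op 2: add_edge(A, E). Edges now: 2
Op 3: add_edge(A, G). Edges now: 3
Op 4: add_edge(E, D). Edges now: 4
Op 5: add_edge(C, F). Edges now: 5
Compute levels (Kahn BFS):
  sources (in-degree 0): A, C, H
  process A: level=0
    A->E: in-degree(E)=0, level(E)=1, enqueue
    A->G: in-degree(G)=0, level(G)=1, enqueue
  process C: level=0
    C->F: in-degree(F)=0, level(F)=1, enqueue
  process H: level=0
    H->B: in-degree(B)=0, level(B)=1, enqueue
  process E: level=1
    E->D: in-degree(D)=0, level(D)=2, enqueue
  process G: level=1
  process F: level=1
  process B: level=1
  process D: level=2
All levels: A:0, B:1, C:0, D:2, E:1, F:1, G:1, H:0
max level = 2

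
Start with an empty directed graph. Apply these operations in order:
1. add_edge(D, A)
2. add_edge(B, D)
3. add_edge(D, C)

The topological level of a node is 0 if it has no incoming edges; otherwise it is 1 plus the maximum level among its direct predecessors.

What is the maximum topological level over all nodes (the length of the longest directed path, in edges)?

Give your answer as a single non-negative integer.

Answer: 2

Derivation:
Op 1: add_edge(D, A). Edges now: 1
Op 2: add_edge(B, D). Edges now: 2
Op 3: add_edge(D, C). Edges now: 3
Compute levels (Kahn BFS):
  sources (in-degree 0): B
  process B: level=0
    B->D: in-degree(D)=0, level(D)=1, enqueue
  process D: level=1
    D->A: in-degree(A)=0, level(A)=2, enqueue
    D->C: in-degree(C)=0, level(C)=2, enqueue
  process A: level=2
  process C: level=2
All levels: A:2, B:0, C:2, D:1
max level = 2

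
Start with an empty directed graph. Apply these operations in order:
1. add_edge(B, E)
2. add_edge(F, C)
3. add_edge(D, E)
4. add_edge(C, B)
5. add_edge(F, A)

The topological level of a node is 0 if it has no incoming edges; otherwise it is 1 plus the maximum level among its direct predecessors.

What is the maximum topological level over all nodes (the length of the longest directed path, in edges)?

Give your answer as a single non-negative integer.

Answer: 3

Derivation:
Op 1: add_edge(B, E). Edges now: 1
Op 2: add_edge(F, C). Edges now: 2
Op 3: add_edge(D, E). Edges now: 3
Op 4: add_edge(C, B). Edges now: 4
Op 5: add_edge(F, A). Edges now: 5
Compute levels (Kahn BFS):
  sources (in-degree 0): D, F
  process D: level=0
    D->E: in-degree(E)=1, level(E)>=1
  process F: level=0
    F->A: in-degree(A)=0, level(A)=1, enqueue
    F->C: in-degree(C)=0, level(C)=1, enqueue
  process A: level=1
  process C: level=1
    C->B: in-degree(B)=0, level(B)=2, enqueue
  process B: level=2
    B->E: in-degree(E)=0, level(E)=3, enqueue
  process E: level=3
All levels: A:1, B:2, C:1, D:0, E:3, F:0
max level = 3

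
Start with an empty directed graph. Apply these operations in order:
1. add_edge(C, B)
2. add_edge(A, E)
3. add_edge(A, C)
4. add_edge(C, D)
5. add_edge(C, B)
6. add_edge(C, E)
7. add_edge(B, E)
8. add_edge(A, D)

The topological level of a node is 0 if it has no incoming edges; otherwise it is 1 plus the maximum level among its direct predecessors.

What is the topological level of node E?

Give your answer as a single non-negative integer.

Op 1: add_edge(C, B). Edges now: 1
Op 2: add_edge(A, E). Edges now: 2
Op 3: add_edge(A, C). Edges now: 3
Op 4: add_edge(C, D). Edges now: 4
Op 5: add_edge(C, B) (duplicate, no change). Edges now: 4
Op 6: add_edge(C, E). Edges now: 5
Op 7: add_edge(B, E). Edges now: 6
Op 8: add_edge(A, D). Edges now: 7
Compute levels (Kahn BFS):
  sources (in-degree 0): A
  process A: level=0
    A->C: in-degree(C)=0, level(C)=1, enqueue
    A->D: in-degree(D)=1, level(D)>=1
    A->E: in-degree(E)=2, level(E)>=1
  process C: level=1
    C->B: in-degree(B)=0, level(B)=2, enqueue
    C->D: in-degree(D)=0, level(D)=2, enqueue
    C->E: in-degree(E)=1, level(E)>=2
  process B: level=2
    B->E: in-degree(E)=0, level(E)=3, enqueue
  process D: level=2
  process E: level=3
All levels: A:0, B:2, C:1, D:2, E:3
level(E) = 3

Answer: 3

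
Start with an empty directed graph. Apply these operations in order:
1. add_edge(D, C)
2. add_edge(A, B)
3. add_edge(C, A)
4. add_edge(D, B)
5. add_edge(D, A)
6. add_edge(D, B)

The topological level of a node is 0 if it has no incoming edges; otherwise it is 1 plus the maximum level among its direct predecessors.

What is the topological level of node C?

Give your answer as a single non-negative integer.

Op 1: add_edge(D, C). Edges now: 1
Op 2: add_edge(A, B). Edges now: 2
Op 3: add_edge(C, A). Edges now: 3
Op 4: add_edge(D, B). Edges now: 4
Op 5: add_edge(D, A). Edges now: 5
Op 6: add_edge(D, B) (duplicate, no change). Edges now: 5
Compute levels (Kahn BFS):
  sources (in-degree 0): D
  process D: level=0
    D->A: in-degree(A)=1, level(A)>=1
    D->B: in-degree(B)=1, level(B)>=1
    D->C: in-degree(C)=0, level(C)=1, enqueue
  process C: level=1
    C->A: in-degree(A)=0, level(A)=2, enqueue
  process A: level=2
    A->B: in-degree(B)=0, level(B)=3, enqueue
  process B: level=3
All levels: A:2, B:3, C:1, D:0
level(C) = 1

Answer: 1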